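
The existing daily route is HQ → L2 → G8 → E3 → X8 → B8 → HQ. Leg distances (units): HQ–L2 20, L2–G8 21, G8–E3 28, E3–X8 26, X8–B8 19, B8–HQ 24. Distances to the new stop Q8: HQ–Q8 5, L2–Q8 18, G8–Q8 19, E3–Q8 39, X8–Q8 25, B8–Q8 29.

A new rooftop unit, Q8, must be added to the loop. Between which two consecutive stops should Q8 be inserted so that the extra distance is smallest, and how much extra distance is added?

+3 — insert Q8 between HQ and L2.

Insertion cost between consecutive stops i–j is d(i,Q8) + d(Q8,j) − d(i,j):
  between HQ and L2: 5 + 18 − 20 = 3
  between L2 and G8: 18 + 19 − 21 = 16
  between G8 and E3: 19 + 39 − 28 = 30
  between E3 and X8: 39 + 25 − 26 = 38
  between X8 and B8: 25 + 29 − 19 = 35
  between B8 and HQ: 29 + 5 − 24 = 10
Cheapest insertion is between HQ and L2, adding 3.
New total = 138 + 3 = 141.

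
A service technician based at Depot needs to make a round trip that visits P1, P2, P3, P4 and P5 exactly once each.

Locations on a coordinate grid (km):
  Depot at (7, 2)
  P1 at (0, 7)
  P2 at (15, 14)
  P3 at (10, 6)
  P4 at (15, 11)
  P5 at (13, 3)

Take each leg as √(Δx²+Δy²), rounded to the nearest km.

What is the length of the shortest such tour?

45 km — the shortest possible round trip.

Depot → P1 → P2 → P3 → P4 → P5 → Depot: 9+17+9+7+8+6 = 56
Depot → P1 → P2 → P3 → P5 → P4 → Depot: 9+17+9+4+8+12 = 59
Depot → P1 → P2 → P4 → P3 → P5 → Depot: 9+17+3+7+4+6 = 46
Depot → P1 → P2 → P4 → P5 → P3 → Depot: 9+17+3+8+4+5 = 46
Depot → P1 → P2 → P5 → P3 → P4 → Depot: 9+17+11+4+7+12 = 60
Depot → P1 → P2 → P5 → P4 → P3 → Depot: 9+17+11+8+7+5 = 57
Depot → P1 → P3 → P2 → P4 → P5 → Depot: 9+10+9+3+8+6 = 45
Depot → P1 → P3 → P2 → P5 → P4 → Depot: 9+10+9+11+8+12 = 59
Depot → P1 → P3 → P4 → P2 → P5 → Depot: 9+10+7+3+11+6 = 46
Depot → P1 → P3 → P4 → P5 → P2 → Depot: 9+10+7+8+11+14 = 59
Depot → P1 → P3 → P5 → P2 → P4 → Depot: 9+10+4+11+3+12 = 49
Depot → P1 → P3 → P5 → P4 → P2 → Depot: 9+10+4+8+3+14 = 48
Depot → P1 → P4 → P2 → P3 → P5 → Depot: 9+16+3+9+4+6 = 47
Depot → P1 → P4 → P2 → P5 → P3 → Depot: 9+16+3+11+4+5 = 48
… (46 more)
The minimum is 45.
One optimal route: Depot → P1 → P3 → P2 → P4 → P5 → Depot (or its reverse).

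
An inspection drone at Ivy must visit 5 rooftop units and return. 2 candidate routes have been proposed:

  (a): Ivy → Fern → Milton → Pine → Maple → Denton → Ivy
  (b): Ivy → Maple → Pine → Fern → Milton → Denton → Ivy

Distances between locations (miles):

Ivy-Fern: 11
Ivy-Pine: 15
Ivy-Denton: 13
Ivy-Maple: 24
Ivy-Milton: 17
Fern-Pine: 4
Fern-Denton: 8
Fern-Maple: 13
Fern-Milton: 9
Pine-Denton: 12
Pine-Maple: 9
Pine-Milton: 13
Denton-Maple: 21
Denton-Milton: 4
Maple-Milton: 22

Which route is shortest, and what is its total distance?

Shortest is (b), total 63 miles.

(a): 11 + 9 + 13 + 9 + 21 + 13 = 76
(b): 24 + 9 + 4 + 9 + 4 + 13 = 63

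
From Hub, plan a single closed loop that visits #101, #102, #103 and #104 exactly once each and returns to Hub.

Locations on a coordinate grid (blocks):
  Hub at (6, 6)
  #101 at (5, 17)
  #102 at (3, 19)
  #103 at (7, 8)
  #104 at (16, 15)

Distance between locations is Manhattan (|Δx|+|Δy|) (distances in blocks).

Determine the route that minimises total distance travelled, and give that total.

Hub→#101→#102→#103→#104→Hub: 12+4+15+16+19 = 66
Hub→#101→#102→#104→#103→Hub: 12+4+17+16+3 = 52
Hub→#101→#103→#102→#104→Hub: 12+11+15+17+19 = 74
Hub→#101→#103→#104→#102→Hub: 12+11+16+17+16 = 72
Hub→#101→#104→#102→#103→Hub: 12+13+17+15+3 = 60
Hub→#101→#104→#103→#102→Hub: 12+13+16+15+16 = 72
Hub→#102→#101→#103→#104→Hub: 16+4+11+16+19 = 66
Hub→#102→#101→#104→#103→Hub: 16+4+13+16+3 = 52
Hub→#102→#103→#101→#104→Hub: 16+15+11+13+19 = 74
Hub→#102→#104→#101→#103→Hub: 16+17+13+11+3 = 60
Hub→#103→#101→#102→#104→Hub: 3+11+4+17+19 = 54
Hub→#103→#102→#101→#104→Hub: 3+15+4+13+19 = 54
The minimum is 52.
One optimal route: Hub → #101 → #102 → #104 → #103 → Hub (or its reverse).

52 blocks — the shortest possible round trip.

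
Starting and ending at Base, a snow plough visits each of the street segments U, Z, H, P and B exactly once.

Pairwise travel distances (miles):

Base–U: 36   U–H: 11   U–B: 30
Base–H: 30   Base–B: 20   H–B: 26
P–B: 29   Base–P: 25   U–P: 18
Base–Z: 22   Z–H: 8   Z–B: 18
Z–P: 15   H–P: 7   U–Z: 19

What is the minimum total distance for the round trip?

Shortest round trip = 100 miles.

With 5 stops there are 5!/2 = 60 distinct round trips (a route and its reverse cost the same).
Base - U - Z - H - P - B - Base: 36+19+8+7+29+20 = 119
Base - U - Z - H - B - P - Base: 36+19+8+26+29+25 = 143
Base - U - Z - P - H - B - Base: 36+19+15+7+26+20 = 123
Base - U - Z - P - B - H - Base: 36+19+15+29+26+30 = 155
Base - U - Z - B - H - P - Base: 36+19+18+26+7+25 = 131
Base - U - Z - B - P - H - Base: 36+19+18+29+7+30 = 139
Base - U - H - Z - P - B - Base: 36+11+8+15+29+20 = 119
Base - U - H - Z - B - P - Base: 36+11+8+18+29+25 = 127
Base - U - H - P - Z - B - Base: 36+11+7+15+18+20 = 107
Base - U - H - P - B - Z - Base: 36+11+7+29+18+22 = 123
Base - U - H - B - Z - P - Base: 36+11+26+18+15+25 = 131
Base - U - H - B - P - Z - Base: 36+11+26+29+15+22 = 139
Base - U - P - Z - H - B - Base: 36+18+15+8+26+20 = 123
Base - U - P - Z - B - H - Base: 36+18+15+18+26+30 = 143
… (46 more)
Base - P - U - H - Z - B - Base: 25+18+11+8+18+20 = 100  ← best
The minimum is 100.
One optimal route: Base → P → U → H → Z → B → Base (or its reverse).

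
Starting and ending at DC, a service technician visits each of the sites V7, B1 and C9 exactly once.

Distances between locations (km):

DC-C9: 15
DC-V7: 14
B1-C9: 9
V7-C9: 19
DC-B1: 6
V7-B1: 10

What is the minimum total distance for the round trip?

Shortest round trip = 48 km.

There are 3 distinct closed tours to check (reversals are equivalent).
DC-V7-B1-C9-DC: 14+10+9+15 = 48
DC-V7-C9-B1-DC: 14+19+9+6 = 48
DC-B1-V7-C9-DC: 6+10+19+15 = 50
The minimum is 48.
One optimal route: DC → V7 → B1 → C9 → DC (or its reverse).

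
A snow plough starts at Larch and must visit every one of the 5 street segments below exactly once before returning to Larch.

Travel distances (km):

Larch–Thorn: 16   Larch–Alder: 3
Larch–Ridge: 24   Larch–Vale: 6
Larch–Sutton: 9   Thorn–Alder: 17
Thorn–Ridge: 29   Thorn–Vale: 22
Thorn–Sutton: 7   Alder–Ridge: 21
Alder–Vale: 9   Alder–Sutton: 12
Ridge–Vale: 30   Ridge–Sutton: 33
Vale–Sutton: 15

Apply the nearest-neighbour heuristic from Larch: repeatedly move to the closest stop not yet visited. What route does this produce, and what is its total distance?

Total distance 87 km via the nearest-neighbour route Larch → Alder → Vale → Sutton → Thorn → Ridge → Larch.

Larch → [Alder:3 / Vale:6 / Sutton:9 / Thorn:16 / Ridge:24] → Alder (3)
Alder → [Vale:9 / Sutton:12 / Thorn:17 / Ridge:21] → Vale (9)
Vale → [Sutton:15 / Thorn:22 / Ridge:30] → Sutton (15)
Sutton → [Thorn:7 / Ridge:33] → Thorn (7)
Thorn → [Ridge:29] → Ridge (29)
Return Ridge→Larch: 24.
Total = 3 + 9 + 15 + 7 + 29 + 24 = 87.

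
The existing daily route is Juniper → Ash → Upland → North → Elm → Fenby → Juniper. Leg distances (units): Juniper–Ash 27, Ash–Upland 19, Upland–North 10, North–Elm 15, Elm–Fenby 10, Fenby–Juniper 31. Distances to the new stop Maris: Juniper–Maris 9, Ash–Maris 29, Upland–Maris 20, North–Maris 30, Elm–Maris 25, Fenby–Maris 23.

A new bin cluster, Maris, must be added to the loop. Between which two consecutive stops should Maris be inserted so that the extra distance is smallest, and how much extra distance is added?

Minimum extra distance: 1, inserting Maris between Fenby and Juniper.

Insertion cost between consecutive stops i–j is d(i,Maris) + d(Maris,j) − d(i,j):
  between Juniper and Ash: 9 + 29 − 27 = 11
  between Ash and Upland: 29 + 20 − 19 = 30
  between Upland and North: 20 + 30 − 10 = 40
  between North and Elm: 30 + 25 − 15 = 40
  between Elm and Fenby: 25 + 23 − 10 = 38
  between Fenby and Juniper: 23 + 9 − 31 = 1
Cheapest insertion is between Fenby and Juniper, adding 1.
New total = 112 + 1 = 113.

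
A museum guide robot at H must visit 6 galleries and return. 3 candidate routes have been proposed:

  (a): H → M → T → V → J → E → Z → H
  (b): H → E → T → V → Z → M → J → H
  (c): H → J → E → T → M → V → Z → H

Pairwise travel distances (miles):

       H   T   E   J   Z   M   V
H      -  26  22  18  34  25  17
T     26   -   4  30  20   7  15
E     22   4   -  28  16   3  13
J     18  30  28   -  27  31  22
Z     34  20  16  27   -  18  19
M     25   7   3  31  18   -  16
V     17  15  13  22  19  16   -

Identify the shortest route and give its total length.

(a): 25 + 7 + 15 + 22 + 28 + 16 + 34 = 147
(b): 22 + 4 + 15 + 19 + 18 + 31 + 18 = 127
(c): 18 + 28 + 4 + 7 + 16 + 19 + 34 = 126

126 miles — (c) is the shortest.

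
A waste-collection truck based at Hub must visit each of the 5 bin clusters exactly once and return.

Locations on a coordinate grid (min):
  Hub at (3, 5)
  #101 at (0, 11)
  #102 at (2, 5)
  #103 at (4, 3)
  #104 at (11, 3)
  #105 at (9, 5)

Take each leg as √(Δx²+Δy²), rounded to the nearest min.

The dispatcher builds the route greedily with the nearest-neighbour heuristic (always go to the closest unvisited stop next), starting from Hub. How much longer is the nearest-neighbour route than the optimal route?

From Hub: #102=1, #103=2, #105=6, #101=7, #104=8 → choose #102 (1).
From #102: #103=3, #101=6, #105=7, #104=9 → choose #103 (3).
From #103: #105=5, #104=7, #101=9 → choose #105 (5).
From #105: #104=3, #101=11 → choose #104 (3).
From #104: #101=14 → choose #101 (14).
NN route Hub → #102 → #103 → #105 → #104 → #101 → Hub costs 33.
Optimal: Hub → #102 → #101 → #105 → #104 → #103 → Hub costs 30 (by enumerating all 60 distinct tours).
Excess = 33 − 30 = 3.

3 min longer than the optimal tour.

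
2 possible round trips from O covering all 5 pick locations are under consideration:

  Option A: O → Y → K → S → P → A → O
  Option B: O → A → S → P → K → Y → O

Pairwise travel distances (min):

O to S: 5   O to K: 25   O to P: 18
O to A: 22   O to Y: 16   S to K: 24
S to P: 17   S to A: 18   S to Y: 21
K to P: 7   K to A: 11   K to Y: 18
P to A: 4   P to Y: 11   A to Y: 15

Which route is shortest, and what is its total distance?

Shortest is Option B, total 98 min.

Option A: 16 + 18 + 24 + 17 + 4 + 22 = 101
Option B: 22 + 18 + 17 + 7 + 18 + 16 = 98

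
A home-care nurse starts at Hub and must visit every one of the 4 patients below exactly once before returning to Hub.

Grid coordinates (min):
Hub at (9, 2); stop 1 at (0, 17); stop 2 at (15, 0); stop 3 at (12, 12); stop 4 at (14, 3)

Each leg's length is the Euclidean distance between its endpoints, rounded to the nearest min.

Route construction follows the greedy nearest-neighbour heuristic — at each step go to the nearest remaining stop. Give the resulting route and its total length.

50 min along Hub → stop 4 → stop 2 → stop 3 → stop 1 → Hub.

At Hub the remaining stops are stop 4 5, stop 2 6, stop 3 10, stop 1 17; go to stop 4.
At stop 4 the remaining stops are stop 2 3, stop 3 9, stop 1 20; go to stop 2.
At stop 2 the remaining stops are stop 3 12, stop 1 23; go to stop 3.
At stop 3 the remaining stops are stop 1 13; go to stop 1.
Return stop 1→Hub: 17.
Total = 5 + 3 + 12 + 13 + 17 = 50.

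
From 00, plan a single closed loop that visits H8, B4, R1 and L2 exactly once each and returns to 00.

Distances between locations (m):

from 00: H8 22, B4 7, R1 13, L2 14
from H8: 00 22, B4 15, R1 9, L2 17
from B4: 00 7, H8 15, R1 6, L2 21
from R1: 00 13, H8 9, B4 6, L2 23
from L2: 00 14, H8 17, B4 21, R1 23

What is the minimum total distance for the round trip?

Minimum total distance: 53 m.

00 - H8 - B4 - R1 - L2 - 00: 22+15+6+23+14 = 80
00 - H8 - B4 - L2 - R1 - 00: 22+15+21+23+13 = 94
00 - H8 - R1 - B4 - L2 - 00: 22+9+6+21+14 = 72
00 - H8 - R1 - L2 - B4 - 00: 22+9+23+21+7 = 82
00 - H8 - L2 - B4 - R1 - 00: 22+17+21+6+13 = 79
00 - H8 - L2 - R1 - B4 - 00: 22+17+23+6+7 = 75
00 - B4 - H8 - R1 - L2 - 00: 7+15+9+23+14 = 68
00 - B4 - H8 - L2 - R1 - 00: 7+15+17+23+13 = 75
00 - B4 - R1 - H8 - L2 - 00: 7+6+9+17+14 = 53
00 - B4 - L2 - H8 - R1 - 00: 7+21+17+9+13 = 67
00 - R1 - H8 - B4 - L2 - 00: 13+9+15+21+14 = 72
00 - R1 - B4 - H8 - L2 - 00: 13+6+15+17+14 = 65
The minimum is 53.
One optimal route: 00 → B4 → R1 → H8 → L2 → 00 (or its reverse).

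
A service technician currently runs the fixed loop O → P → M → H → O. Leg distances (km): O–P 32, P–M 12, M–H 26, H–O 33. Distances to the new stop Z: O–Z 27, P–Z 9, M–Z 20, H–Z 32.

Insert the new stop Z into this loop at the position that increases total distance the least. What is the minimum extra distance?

Insertion cost between consecutive stops i–j is d(i,Z) + d(Z,j) − d(i,j):
  between O and P: 27 + 9 − 32 = 4
  between P and M: 9 + 20 − 12 = 17
  between M and H: 20 + 32 − 26 = 26
  between H and O: 32 + 27 − 33 = 26
Cheapest insertion is between O and P, adding 4.
New total = 103 + 4 = 107.

Adding 4 km by placing Z on the O–P leg.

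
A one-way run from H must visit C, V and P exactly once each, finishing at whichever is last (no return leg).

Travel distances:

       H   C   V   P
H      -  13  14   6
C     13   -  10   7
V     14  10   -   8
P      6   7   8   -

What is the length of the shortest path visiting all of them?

There are 3! = 6 possible orderings.
H → C → V → P: 13+10+8 = 31
H → C → P → V: 13+7+8 = 28
H → V → C → P: 14+10+7 = 31
H → V → P → C: 14+8+7 = 29
H → P → C → V: 6+7+10 = 23
H → P → V → C: 6+8+10 = 24
The minimum is 23.
One shortest path: H → P → C → V.

23 — the minimum one-way total.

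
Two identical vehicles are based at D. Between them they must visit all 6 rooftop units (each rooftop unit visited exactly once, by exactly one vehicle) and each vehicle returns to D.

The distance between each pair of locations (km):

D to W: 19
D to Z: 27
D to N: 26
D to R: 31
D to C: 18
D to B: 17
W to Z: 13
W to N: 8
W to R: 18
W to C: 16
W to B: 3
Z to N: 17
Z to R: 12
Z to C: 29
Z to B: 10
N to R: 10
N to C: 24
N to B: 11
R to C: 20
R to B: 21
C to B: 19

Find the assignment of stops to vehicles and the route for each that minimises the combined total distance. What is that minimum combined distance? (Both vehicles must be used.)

Minimum combined distance: 112 km.

Check every non-empty split of the stops between the two vehicles; for each half take its own optimal tour:
  {W} + {Z, N, R, C, B}: 38 + 91 = 129
  {Z} + {W, N, R, C, B}: 54 + 76 = 130
  {W, Z} + {N, R, C, B}: 59 + 76 = 135
  {N} + {W, Z, R, C, B}: 52 + 82 = 134
  {W, N} + {Z, R, C, B}: 53 + 77 = 130
  {Z, N} + {W, R, C, B}: 70 + 76 = 146
  … (31 splits in total)
  {C} + {W, Z, N, R, B}: 36 + 76 = 112  ← best
Best: vehicle 1 D → C → D = 36; vehicle 2 D → W → N → R → Z → B → D = 76; combined 112.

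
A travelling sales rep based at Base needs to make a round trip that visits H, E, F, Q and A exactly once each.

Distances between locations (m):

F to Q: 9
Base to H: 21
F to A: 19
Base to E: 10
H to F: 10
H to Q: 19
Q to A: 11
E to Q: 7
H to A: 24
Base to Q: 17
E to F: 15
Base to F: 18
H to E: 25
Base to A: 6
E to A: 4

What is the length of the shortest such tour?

Base→H→E→F→Q→A→Base: 21+25+15+9+11+6 = 87
Base→H→E→F→A→Q→Base: 21+25+15+19+11+17 = 108
Base→H→E→Q→F→A→Base: 21+25+7+9+19+6 = 87
Base→H→E→Q→A→F→Base: 21+25+7+11+19+18 = 101
Base→H→E→A→F→Q→Base: 21+25+4+19+9+17 = 95
Base→H→E→A→Q→F→Base: 21+25+4+11+9+18 = 88
Base→H→F→E→Q→A→Base: 21+10+15+7+11+6 = 70
Base→H→F→E→A→Q→Base: 21+10+15+4+11+17 = 78
Base→H→F→Q→E→A→Base: 21+10+9+7+4+6 = 57
Base→H→F→Q→A→E→Base: 21+10+9+11+4+10 = 65
Base→H→F→A→E→Q→Base: 21+10+19+4+7+17 = 78
Base→H→F→A→Q→E→Base: 21+10+19+11+7+10 = 78
Base→H→Q→E→F→A→Base: 21+19+7+15+19+6 = 87
Base→H→Q→E→A→F→Base: 21+19+7+4+19+18 = 88
… (46 more)
The minimum is 57.
One optimal route: Base → H → F → Q → E → A → Base (or its reverse).

Minimum total distance: 57 m.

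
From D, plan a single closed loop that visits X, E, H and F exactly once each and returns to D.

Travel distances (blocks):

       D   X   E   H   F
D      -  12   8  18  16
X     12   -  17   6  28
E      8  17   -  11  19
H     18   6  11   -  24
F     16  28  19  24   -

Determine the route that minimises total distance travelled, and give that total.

There are 12 distinct closed tours to check (reversals are equivalent).
D→X→E→H→F→D: 12+17+11+24+16 = 80
D→X→E→F→H→D: 12+17+19+24+18 = 90
D→X→H→E→F→D: 12+6+11+19+16 = 64
D→X→H→F→E→D: 12+6+24+19+8 = 69
D→X→F→E→H→D: 12+28+19+11+18 = 88
D→X→F→H→E→D: 12+28+24+11+8 = 83
D→E→X→H→F→D: 8+17+6+24+16 = 71
D→E→X→F→H→D: 8+17+28+24+18 = 95
D→E→H→X→F→D: 8+11+6+28+16 = 69
D→E→F→X→H→D: 8+19+28+6+18 = 79
D→H→X→E→F→D: 18+6+17+19+16 = 76
D→H→E→X→F→D: 18+11+17+28+16 = 90
The minimum is 64.
One optimal route: D → X → H → E → F → D (or its reverse).

Minimum total distance: 64 blocks.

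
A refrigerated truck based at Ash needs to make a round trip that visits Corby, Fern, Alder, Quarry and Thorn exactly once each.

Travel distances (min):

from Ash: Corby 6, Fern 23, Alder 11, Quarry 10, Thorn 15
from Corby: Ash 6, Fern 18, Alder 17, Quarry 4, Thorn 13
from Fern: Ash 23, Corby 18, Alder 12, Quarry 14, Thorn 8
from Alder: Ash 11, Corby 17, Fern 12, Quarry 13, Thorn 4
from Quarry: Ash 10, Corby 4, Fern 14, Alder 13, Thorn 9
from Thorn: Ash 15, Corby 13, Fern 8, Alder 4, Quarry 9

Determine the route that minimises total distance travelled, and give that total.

There are 60 distinct closed tours to check (reversals are equivalent).
Ash - Corby - Fern - Alder - Quarry - Thorn - Ash: 6+18+12+13+9+15 = 73
Ash - Corby - Fern - Alder - Thorn - Quarry - Ash: 6+18+12+4+9+10 = 59
Ash - Corby - Fern - Quarry - Alder - Thorn - Ash: 6+18+14+13+4+15 = 70
Ash - Corby - Fern - Quarry - Thorn - Alder - Ash: 6+18+14+9+4+11 = 62
Ash - Corby - Fern - Thorn - Alder - Quarry - Ash: 6+18+8+4+13+10 = 59
Ash - Corby - Fern - Thorn - Quarry - Alder - Ash: 6+18+8+9+13+11 = 65
Ash - Corby - Alder - Fern - Quarry - Thorn - Ash: 6+17+12+14+9+15 = 73
Ash - Corby - Alder - Fern - Thorn - Quarry - Ash: 6+17+12+8+9+10 = 62
Ash - Corby - Alder - Quarry - Fern - Thorn - Ash: 6+17+13+14+8+15 = 73
Ash - Corby - Alder - Quarry - Thorn - Fern - Ash: 6+17+13+9+8+23 = 76
Ash - Corby - Alder - Thorn - Fern - Quarry - Ash: 6+17+4+8+14+10 = 59
Ash - Corby - Alder - Thorn - Quarry - Fern - Ash: 6+17+4+9+14+23 = 73
Ash - Corby - Quarry - Fern - Alder - Thorn - Ash: 6+4+14+12+4+15 = 55
Ash - Corby - Quarry - Fern - Thorn - Alder - Ash: 6+4+14+8+4+11 = 47
… (46 more)
The minimum is 47.
One optimal route: Ash → Corby → Quarry → Fern → Thorn → Alder → Ash (or its reverse).

Minimum total distance: 47 min.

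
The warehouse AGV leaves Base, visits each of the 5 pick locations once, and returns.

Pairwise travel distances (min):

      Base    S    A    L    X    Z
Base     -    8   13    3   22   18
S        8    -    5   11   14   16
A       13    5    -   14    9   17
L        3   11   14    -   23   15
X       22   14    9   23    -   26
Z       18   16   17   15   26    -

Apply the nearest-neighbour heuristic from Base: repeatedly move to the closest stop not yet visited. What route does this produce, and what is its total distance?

Base → [L:3 / S:8 / A:13 / Z:18 / X:22] → L (3)
L → [S:11 / A:14 / Z:15 / X:23] → S (11)
S → [A:5 / X:14 / Z:16] → A (5)
A → [X:9 / Z:17] → X (9)
X → [Z:26] → Z (26)
Return Z→Base: 18.
Total = 3 + 11 + 5 + 9 + 26 + 18 = 72.

Nearest-neighbour total = 72 min; route Base → L → S → A → X → Z → Base.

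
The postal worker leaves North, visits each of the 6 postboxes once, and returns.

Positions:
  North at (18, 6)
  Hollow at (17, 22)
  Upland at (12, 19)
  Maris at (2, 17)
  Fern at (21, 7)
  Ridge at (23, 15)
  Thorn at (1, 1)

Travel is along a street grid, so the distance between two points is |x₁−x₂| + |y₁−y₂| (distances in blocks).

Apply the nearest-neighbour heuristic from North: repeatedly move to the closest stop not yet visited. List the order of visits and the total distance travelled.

Nearest-neighbour total = 86 blocks; route North → Fern → Ridge → Hollow → Upland → Maris → Thorn → North.

North → [Fern:4 / Ridge:14 / Hollow:17 / Upland:19 / Thorn:22 / Maris:27] → Fern (4)
Fern → [Ridge:10 / Hollow:19 / Upland:21 / Thorn:26 / Maris:29] → Ridge (10)
Ridge → [Hollow:13 / Upland:15 / Maris:23 / Thorn:36] → Hollow (13)
Hollow → [Upland:8 / Maris:20 / Thorn:37] → Upland (8)
Upland → [Maris:12 / Thorn:29] → Maris (12)
Maris → [Thorn:17] → Thorn (17)
Return Thorn→North: 22.
Total = 4 + 10 + 13 + 8 + 12 + 17 + 22 = 86.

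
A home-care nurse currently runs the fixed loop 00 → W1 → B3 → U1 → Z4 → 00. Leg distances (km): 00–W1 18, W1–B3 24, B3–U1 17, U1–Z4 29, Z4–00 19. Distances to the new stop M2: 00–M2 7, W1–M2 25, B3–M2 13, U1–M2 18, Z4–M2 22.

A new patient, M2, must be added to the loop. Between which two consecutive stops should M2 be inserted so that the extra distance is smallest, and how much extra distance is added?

Insertion cost between consecutive stops i–j is d(i,M2) + d(M2,j) − d(i,j):
  between 00 and W1: 7 + 25 − 18 = 14
  between W1 and B3: 25 + 13 − 24 = 14
  between B3 and U1: 13 + 18 − 17 = 14
  between U1 and Z4: 18 + 22 − 29 = 11
  between Z4 and 00: 22 + 7 − 19 = 10
Cheapest insertion is between Z4 and 00, adding 10.
New total = 107 + 10 = 117.

Adding 10 km by placing M2 on the Z4–00 leg.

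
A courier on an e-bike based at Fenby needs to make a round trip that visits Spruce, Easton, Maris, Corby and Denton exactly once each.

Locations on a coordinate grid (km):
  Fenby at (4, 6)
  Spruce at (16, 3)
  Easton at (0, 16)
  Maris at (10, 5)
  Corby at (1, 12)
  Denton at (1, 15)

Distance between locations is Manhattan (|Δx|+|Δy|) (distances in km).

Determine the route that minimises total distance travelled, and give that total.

Shortest round trip = 58 km.

Fenby - Spruce - Easton - Maris - Corby - Denton - Fenby: 15+29+21+16+3+12 = 96
Fenby - Spruce - Easton - Maris - Denton - Corby - Fenby: 15+29+21+19+3+9 = 96
Fenby - Spruce - Easton - Corby - Maris - Denton - Fenby: 15+29+5+16+19+12 = 96
Fenby - Spruce - Easton - Corby - Denton - Maris - Fenby: 15+29+5+3+19+7 = 78
Fenby - Spruce - Easton - Denton - Maris - Corby - Fenby: 15+29+2+19+16+9 = 90
Fenby - Spruce - Easton - Denton - Corby - Maris - Fenby: 15+29+2+3+16+7 = 72
Fenby - Spruce - Maris - Easton - Corby - Denton - Fenby: 15+8+21+5+3+12 = 64
Fenby - Spruce - Maris - Easton - Denton - Corby - Fenby: 15+8+21+2+3+9 = 58
Fenby - Spruce - Maris - Corby - Easton - Denton - Fenby: 15+8+16+5+2+12 = 58
Fenby - Spruce - Maris - Corby - Denton - Easton - Fenby: 15+8+16+3+2+14 = 58
Fenby - Spruce - Maris - Denton - Easton - Corby - Fenby: 15+8+19+2+5+9 = 58
Fenby - Spruce - Maris - Denton - Corby - Easton - Fenby: 15+8+19+3+5+14 = 64
Fenby - Spruce - Corby - Easton - Maris - Denton - Fenby: 15+24+5+21+19+12 = 96
Fenby - Spruce - Corby - Easton - Denton - Maris - Fenby: 15+24+5+2+19+7 = 72
… (46 more)
The minimum is 58.
One optimal route: Fenby → Spruce → Maris → Easton → Denton → Corby → Fenby (or its reverse).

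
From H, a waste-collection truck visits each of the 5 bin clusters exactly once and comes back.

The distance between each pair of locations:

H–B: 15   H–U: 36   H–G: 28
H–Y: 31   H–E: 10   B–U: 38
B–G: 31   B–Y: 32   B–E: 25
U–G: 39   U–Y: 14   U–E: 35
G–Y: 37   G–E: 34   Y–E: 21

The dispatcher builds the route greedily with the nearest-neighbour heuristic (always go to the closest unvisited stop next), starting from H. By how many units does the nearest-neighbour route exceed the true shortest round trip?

The nearest-neighbour route is 12 longer than optimal.

From H: E=10, B=15, G=28, Y=31, U=36 → choose E (10).
From E: Y=21, B=25, G=34, U=35 → choose Y (21).
From Y: U=14, B=32, G=37 → choose U (14).
From U: B=38, G=39 → choose B (38).
From B: G=31 → choose G (31).
NN route H → E → Y → U → B → G → H costs 142.
Optimal: H → B → G → U → Y → E → H costs 130 (by enumerating all 60 distinct tours).
Excess = 142 − 130 = 12.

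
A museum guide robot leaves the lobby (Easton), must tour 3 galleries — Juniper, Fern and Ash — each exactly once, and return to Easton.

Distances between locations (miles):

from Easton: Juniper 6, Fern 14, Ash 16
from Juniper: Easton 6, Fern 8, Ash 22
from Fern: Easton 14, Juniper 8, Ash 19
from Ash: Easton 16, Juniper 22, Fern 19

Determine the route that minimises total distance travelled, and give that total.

Shortest round trip = 49 miles.

There are 3 distinct closed tours to check (reversals are equivalent).
Easton→Juniper→Fern→Ash→Easton: 6+8+19+16 = 49
Easton→Juniper→Ash→Fern→Easton: 6+22+19+14 = 61
Easton→Fern→Juniper→Ash→Easton: 14+8+22+16 = 60
The minimum is 49.
One optimal route: Easton → Juniper → Fern → Ash → Easton (or its reverse).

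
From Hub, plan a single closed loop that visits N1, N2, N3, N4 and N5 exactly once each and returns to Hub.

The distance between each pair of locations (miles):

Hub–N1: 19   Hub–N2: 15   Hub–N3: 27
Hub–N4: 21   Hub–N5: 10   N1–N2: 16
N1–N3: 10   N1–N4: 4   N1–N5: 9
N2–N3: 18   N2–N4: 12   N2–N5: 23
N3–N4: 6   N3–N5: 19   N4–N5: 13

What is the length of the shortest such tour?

Shortest round trip = 62 miles.

There are 60 distinct closed tours to check (reversals are equivalent).
Hub→N1→N2→N3→N4→N5→Hub: 19+16+18+6+13+10 = 82
Hub→N1→N2→N3→N5→N4→Hub: 19+16+18+19+13+21 = 106
Hub→N1→N2→N4→N3→N5→Hub: 19+16+12+6+19+10 = 82
Hub→N1→N2→N4→N5→N3→Hub: 19+16+12+13+19+27 = 106
Hub→N1→N2→N5→N3→N4→Hub: 19+16+23+19+6+21 = 104
Hub→N1→N2→N5→N4→N3→Hub: 19+16+23+13+6+27 = 104
Hub→N1→N3→N2→N4→N5→Hub: 19+10+18+12+13+10 = 82
Hub→N1→N3→N2→N5→N4→Hub: 19+10+18+23+13+21 = 104
Hub→N1→N3→N4→N2→N5→Hub: 19+10+6+12+23+10 = 80
Hub→N1→N3→N4→N5→N2→Hub: 19+10+6+13+23+15 = 86
Hub→N1→N3→N5→N2→N4→Hub: 19+10+19+23+12+21 = 104
Hub→N1→N3→N5→N4→N2→Hub: 19+10+19+13+12+15 = 88
Hub→N1→N4→N2→N3→N5→Hub: 19+4+12+18+19+10 = 82
Hub→N1→N4→N2→N5→N3→Hub: 19+4+12+23+19+27 = 104
… (46 more)
Hub→N2→N3→N4→N1→N5→Hub: 15+18+6+4+9+10 = 62  ← best
The minimum is 62.
One optimal route: Hub → N2 → N3 → N4 → N1 → N5 → Hub (or its reverse).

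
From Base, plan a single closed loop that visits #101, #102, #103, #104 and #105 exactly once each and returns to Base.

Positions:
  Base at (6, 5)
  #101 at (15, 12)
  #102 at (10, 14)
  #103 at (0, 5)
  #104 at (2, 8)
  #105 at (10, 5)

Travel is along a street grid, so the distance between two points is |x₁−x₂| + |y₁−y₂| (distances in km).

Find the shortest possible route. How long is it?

48 km — the shortest possible round trip.

Base → #101 → #102 → #103 → #104 → #105 → Base: 16+7+19+5+11+4 = 62
Base → #101 → #102 → #103 → #105 → #104 → Base: 16+7+19+10+11+7 = 70
Base → #101 → #102 → #104 → #103 → #105 → Base: 16+7+14+5+10+4 = 56
Base → #101 → #102 → #104 → #105 → #103 → Base: 16+7+14+11+10+6 = 64
Base → #101 → #102 → #105 → #103 → #104 → Base: 16+7+9+10+5+7 = 54
Base → #101 → #102 → #105 → #104 → #103 → Base: 16+7+9+11+5+6 = 54
Base → #101 → #103 → #102 → #104 → #105 → Base: 16+22+19+14+11+4 = 86
Base → #101 → #103 → #102 → #105 → #104 → Base: 16+22+19+9+11+7 = 84
Base → #101 → #103 → #104 → #102 → #105 → Base: 16+22+5+14+9+4 = 70
Base → #101 → #103 → #104 → #105 → #102 → Base: 16+22+5+11+9+13 = 76
Base → #101 → #103 → #105 → #102 → #104 → Base: 16+22+10+9+14+7 = 78
Base → #101 → #103 → #105 → #104 → #102 → Base: 16+22+10+11+14+13 = 86
Base → #101 → #104 → #102 → #103 → #105 → Base: 16+17+14+19+10+4 = 80
Base → #101 → #104 → #102 → #105 → #103 → Base: 16+17+14+9+10+6 = 72
… (46 more)
Base → #103 → #104 → #101 → #102 → #105 → Base: 6+5+17+7+9+4 = 48  ← best
The minimum is 48.
One optimal route: Base → #103 → #104 → #101 → #102 → #105 → Base (or its reverse).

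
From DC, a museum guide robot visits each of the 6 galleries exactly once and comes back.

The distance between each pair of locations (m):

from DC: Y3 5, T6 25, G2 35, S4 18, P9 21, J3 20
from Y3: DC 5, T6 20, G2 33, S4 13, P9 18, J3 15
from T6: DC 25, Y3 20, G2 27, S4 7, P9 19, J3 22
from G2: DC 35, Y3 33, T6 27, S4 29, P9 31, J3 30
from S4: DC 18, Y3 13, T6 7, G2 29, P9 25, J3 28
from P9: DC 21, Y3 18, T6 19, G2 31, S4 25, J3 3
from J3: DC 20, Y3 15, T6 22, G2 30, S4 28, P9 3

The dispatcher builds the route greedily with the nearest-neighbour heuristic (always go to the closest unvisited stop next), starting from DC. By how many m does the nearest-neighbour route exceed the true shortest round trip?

DC: Y3=5, S4=18, J3=20, P9=21, T6=25, G2=35 ⇒ Y3
Y3: S4=13, J3=15, P9=18, T6=20, G2=33 ⇒ S4
S4: T6=7, P9=25, J3=28, G2=29 ⇒ T6
T6: P9=19, J3=22, G2=27 ⇒ P9
P9: J3=3, G2=31 ⇒ J3
J3: G2=30 ⇒ G2
NN route DC → Y3 → S4 → T6 → P9 → J3 → G2 → DC costs 112.
Optimal: DC → Y3 → S4 → T6 → G2 → P9 → J3 → DC costs 106 (by enumerating all 360 distinct tours).
Excess = 112 − 106 = 6.

6 m longer than the optimal tour.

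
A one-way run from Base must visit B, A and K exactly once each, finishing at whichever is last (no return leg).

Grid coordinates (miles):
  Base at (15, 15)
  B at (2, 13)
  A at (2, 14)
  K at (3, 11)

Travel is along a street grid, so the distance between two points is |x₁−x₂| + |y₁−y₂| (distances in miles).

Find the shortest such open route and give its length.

18 miles — the minimum one-way total.

There are 3! = 6 possible orderings.
Base→B→A→K: 15+1+4 = 20
Base→B→K→A: 15+3+4 = 22
Base→A→B→K: 14+1+3 = 18
Base→A→K→B: 14+4+3 = 21
Base→K→B→A: 16+3+1 = 20
Base→K→A→B: 16+4+1 = 21
The minimum is 18.
One shortest path: Base → A → B → K.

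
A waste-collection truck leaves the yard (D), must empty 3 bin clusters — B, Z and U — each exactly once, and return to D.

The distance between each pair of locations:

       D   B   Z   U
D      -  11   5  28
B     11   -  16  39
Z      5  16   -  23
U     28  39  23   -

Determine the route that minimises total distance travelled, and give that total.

78 — the shortest possible round trip.

With 3 stops there are 3!/2 = 3 distinct round trips (a route and its reverse cost the same).
D - B - Z - U - D: 11+16+23+28 = 78
D - B - U - Z - D: 11+39+23+5 = 78
D - Z - B - U - D: 5+16+39+28 = 88
The minimum is 78.
One optimal route: D → B → Z → U → D (or its reverse).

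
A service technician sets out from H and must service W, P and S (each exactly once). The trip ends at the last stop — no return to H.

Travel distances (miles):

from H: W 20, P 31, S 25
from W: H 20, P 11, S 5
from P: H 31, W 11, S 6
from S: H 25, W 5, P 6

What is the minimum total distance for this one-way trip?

Shortest open route: 31 miles.

There are 3! = 6 possible orderings.
H→W→P→S: 20+11+6 = 37
H→W→S→P: 20+5+6 = 31
H→P→W→S: 31+11+5 = 47
H→P→S→W: 31+6+5 = 42
H→S→W→P: 25+5+11 = 41
H→S→P→W: 25+6+11 = 42
The minimum is 31.
One shortest path: H → W → S → P.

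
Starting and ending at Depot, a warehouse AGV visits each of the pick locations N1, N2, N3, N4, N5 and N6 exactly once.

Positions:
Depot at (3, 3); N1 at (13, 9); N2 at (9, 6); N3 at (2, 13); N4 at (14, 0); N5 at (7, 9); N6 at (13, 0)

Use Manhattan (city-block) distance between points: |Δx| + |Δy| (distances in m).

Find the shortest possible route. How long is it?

Minimum total distance: 56 m.

There are 360 distinct closed tours to check (reversals are equivalent).
Depot-N1-N2-N3-N4-N5-N6-Depot: 16+7+14+25+16+15+13 = 106
Depot-N1-N2-N3-N4-N6-N5-Depot: 16+7+14+25+1+15+10 = 88
Depot-N1-N2-N3-N5-N4-N6-Depot: 16+7+14+9+16+1+13 = 76
Depot-N1-N2-N3-N5-N6-N4-Depot: 16+7+14+9+15+1+14 = 76
Depot-N1-N2-N3-N6-N4-N5-Depot: 16+7+14+24+1+16+10 = 88
Depot-N1-N2-N3-N6-N5-N4-Depot: 16+7+14+24+15+16+14 = 106
Depot-N1-N2-N4-N3-N5-N6-Depot: 16+7+11+25+9+15+13 = 96
Depot-N1-N2-N4-N3-N6-N5-Depot: 16+7+11+25+24+15+10 = 108
… (352 more)
Depot-N2-N4-N6-N1-N5-N3-Depot: 9+11+1+9+6+9+11 = 56  ← best
The minimum is 56.
One optimal route: Depot → N2 → N4 → N6 → N1 → N5 → N3 → Depot (or its reverse).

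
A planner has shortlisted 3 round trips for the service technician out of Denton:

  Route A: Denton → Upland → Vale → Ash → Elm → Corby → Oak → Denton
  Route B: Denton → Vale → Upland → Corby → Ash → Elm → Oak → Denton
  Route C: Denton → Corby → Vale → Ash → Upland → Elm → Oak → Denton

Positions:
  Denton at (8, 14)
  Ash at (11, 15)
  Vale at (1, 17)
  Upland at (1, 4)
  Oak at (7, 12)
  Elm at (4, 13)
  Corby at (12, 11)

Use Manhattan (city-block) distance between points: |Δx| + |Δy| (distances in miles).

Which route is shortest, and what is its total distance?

Route A: 17 + 13 + 12 + 9 + 10 + 6 + 3 = 70
Route B: 10 + 13 + 18 + 5 + 9 + 4 + 3 = 62
Route C: 7 + 17 + 12 + 21 + 12 + 4 + 3 = 76

62 miles — Route B is the shortest.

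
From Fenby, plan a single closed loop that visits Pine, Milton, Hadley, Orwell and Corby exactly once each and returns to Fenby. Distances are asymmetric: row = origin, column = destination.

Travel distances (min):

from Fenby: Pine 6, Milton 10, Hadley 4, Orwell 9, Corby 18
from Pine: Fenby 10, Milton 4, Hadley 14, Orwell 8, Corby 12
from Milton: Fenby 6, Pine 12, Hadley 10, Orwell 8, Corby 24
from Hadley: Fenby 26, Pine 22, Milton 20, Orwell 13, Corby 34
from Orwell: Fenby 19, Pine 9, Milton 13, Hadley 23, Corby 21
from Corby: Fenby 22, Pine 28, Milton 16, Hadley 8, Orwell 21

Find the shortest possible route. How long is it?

Fenby-Pine-Milton-Hadley-Orwell-Corby-Fenby: 6+4+10+13+21+22 = 76
Fenby-Pine-Milton-Hadley-Corby-Orwell-Fenby: 6+4+10+34+21+19 = 94
Fenby-Pine-Milton-Orwell-Hadley-Corby-Fenby: 6+4+8+23+34+22 = 97
Fenby-Pine-Milton-Orwell-Corby-Hadley-Fenby: 6+4+8+21+8+26 = 73
Fenby-Pine-Milton-Corby-Hadley-Orwell-Fenby: 6+4+24+8+13+19 = 74
Fenby-Pine-Milton-Corby-Orwell-Hadley-Fenby: 6+4+24+21+23+26 = 104
Fenby-Pine-Hadley-Milton-Orwell-Corby-Fenby: 6+14+20+8+21+22 = 91
Fenby-Pine-Hadley-Milton-Corby-Orwell-Fenby: 6+14+20+24+21+19 = 104
Fenby-Pine-Hadley-Orwell-Milton-Corby-Fenby: 6+14+13+13+24+22 = 92
Fenby-Pine-Hadley-Orwell-Corby-Milton-Fenby: 6+14+13+21+16+6 = 76
Fenby-Pine-Hadley-Corby-Milton-Orwell-Fenby: 6+14+34+16+8+19 = 97
Fenby-Pine-Hadley-Corby-Orwell-Milton-Fenby: 6+14+34+21+13+6 = 94
Fenby-Pine-Orwell-Milton-Hadley-Corby-Fenby: 6+8+13+10+34+22 = 93
Fenby-Pine-Orwell-Milton-Corby-Hadley-Fenby: 6+8+13+24+8+26 = 85
… (106 more)
Fenby-Pine-Corby-Hadley-Orwell-Milton-Fenby: 6+12+8+13+13+6 = 58  ← best
The minimum is 58.
One optimal route: Fenby → Pine → Corby → Hadley → Orwell → Milton → Fenby.

58 min — the shortest possible round trip.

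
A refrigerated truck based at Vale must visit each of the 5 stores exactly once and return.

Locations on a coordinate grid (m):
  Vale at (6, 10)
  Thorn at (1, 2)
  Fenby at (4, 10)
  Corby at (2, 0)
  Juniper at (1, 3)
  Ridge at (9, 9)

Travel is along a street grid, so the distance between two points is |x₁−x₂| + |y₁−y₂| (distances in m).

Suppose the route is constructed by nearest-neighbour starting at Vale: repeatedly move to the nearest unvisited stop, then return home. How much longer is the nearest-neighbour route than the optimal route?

Vale: Fenby=2, Ridge=4, Juniper=12, Thorn=13, Corby=14 ⇒ Fenby
Fenby: Ridge=6, Juniper=10, Thorn=11, Corby=12 ⇒ Ridge
Ridge: Juniper=14, Thorn=15, Corby=16 ⇒ Juniper
Juniper: Thorn=1, Corby=4 ⇒ Thorn
Thorn: Corby=3 ⇒ Corby
NN route Vale → Fenby → Ridge → Juniper → Thorn → Corby → Vale costs 40.
Optimal: Vale → Fenby → Corby → Thorn → Juniper → Ridge → Vale costs 36 (by enumerating all 60 distinct tours).
Excess = 40 − 36 = 4.

The nearest-neighbour route is 4 m longer than optimal.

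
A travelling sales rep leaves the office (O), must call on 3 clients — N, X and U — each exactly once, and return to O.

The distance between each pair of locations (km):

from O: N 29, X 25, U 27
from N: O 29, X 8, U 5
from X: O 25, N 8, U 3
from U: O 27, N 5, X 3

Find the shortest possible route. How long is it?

There are 3 distinct closed tours to check (reversals are equivalent).
O - N - X - U - O: 29+8+3+27 = 67
O - N - U - X - O: 29+5+3+25 = 62
O - X - N - U - O: 25+8+5+27 = 65
The minimum is 62.
One optimal route: O → N → U → X → O (or its reverse).

62 km — the shortest possible round trip.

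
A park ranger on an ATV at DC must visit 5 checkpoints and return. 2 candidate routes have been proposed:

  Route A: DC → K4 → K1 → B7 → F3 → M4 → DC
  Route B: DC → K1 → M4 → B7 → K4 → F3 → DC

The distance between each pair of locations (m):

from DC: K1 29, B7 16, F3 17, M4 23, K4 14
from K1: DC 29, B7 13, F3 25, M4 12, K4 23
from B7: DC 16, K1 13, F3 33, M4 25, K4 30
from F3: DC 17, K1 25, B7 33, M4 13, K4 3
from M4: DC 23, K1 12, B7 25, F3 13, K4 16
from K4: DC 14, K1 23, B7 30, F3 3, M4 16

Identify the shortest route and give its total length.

Shortest is Route B, total 116 m.

Route A: 14 + 23 + 13 + 33 + 13 + 23 = 119
Route B: 29 + 12 + 25 + 30 + 3 + 17 = 116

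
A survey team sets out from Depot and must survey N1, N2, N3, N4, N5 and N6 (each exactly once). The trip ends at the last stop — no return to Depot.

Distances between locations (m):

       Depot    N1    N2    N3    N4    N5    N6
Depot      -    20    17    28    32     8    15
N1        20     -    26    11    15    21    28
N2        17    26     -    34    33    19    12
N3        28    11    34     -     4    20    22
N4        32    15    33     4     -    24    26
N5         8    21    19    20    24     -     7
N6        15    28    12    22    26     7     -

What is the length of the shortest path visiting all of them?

There are 6! = 720 possible orderings.
Depot → N1 → N2 → N3 → N4 → N5 → N6: 20+26+34+4+24+7 = 115
Depot → N1 → N2 → N3 → N4 → N6 → N5: 20+26+34+4+26+7 = 117
Depot → N1 → N2 → N3 → N5 → N4 → N6: 20+26+34+20+24+26 = 150
Depot → N1 → N2 → N3 → N5 → N6 → N4: 20+26+34+20+7+26 = 133
Depot → N1 → N2 → N3 → N6 → N4 → N5: 20+26+34+22+26+24 = 152
Depot → N1 → N2 → N3 → N6 → N5 → N4: 20+26+34+22+7+24 = 133
Depot → N1 → N2 → N4 → N3 → N5 → N6: 20+26+33+4+20+7 = 110
Depot → N1 → N2 → N4 → N3 → N6 → N5: 20+26+33+4+22+7 = 112
… (712 more)
Depot → N5 → N6 → N2 → N1 → N3 → N4: 8+7+12+26+11+4 = 68  ← best
The minimum is 68.
One shortest path: Depot → N5 → N6 → N2 → N1 → N3 → N4.

68 m — the minimum one-way total.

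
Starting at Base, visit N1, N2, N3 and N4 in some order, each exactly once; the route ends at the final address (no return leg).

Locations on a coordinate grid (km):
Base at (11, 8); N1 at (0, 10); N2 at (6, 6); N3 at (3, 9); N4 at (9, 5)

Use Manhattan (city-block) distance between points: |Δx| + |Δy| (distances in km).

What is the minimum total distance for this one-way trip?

There are 4! = 24 possible orderings.
Base→N1→N2→N3→N4: 13+10+6+10 = 39
Base→N1→N2→N4→N3: 13+10+4+10 = 37
Base→N1→N3→N2→N4: 13+4+6+4 = 27
Base→N1→N3→N4→N2: 13+4+10+4 = 31
Base→N1→N4→N2→N3: 13+14+4+6 = 37
Base→N1→N4→N3→N2: 13+14+10+6 = 43
Base→N2→N1→N3→N4: 7+10+4+10 = 31
Base→N2→N1→N4→N3: 7+10+14+10 = 41
Base→N2→N3→N1→N4: 7+6+4+14 = 31
Base→N2→N3→N4→N1: 7+6+10+14 = 37
Base→N2→N4→N1→N3: 7+4+14+4 = 29
Base→N2→N4→N3→N1: 7+4+10+4 = 25
Base→N3→N1→N2→N4: 9+4+10+4 = 27
Base→N3→N1→N4→N2: 9+4+14+4 = 31
… (10 more)
Base→N4→N2→N3→N1: 5+4+6+4 = 19  ← best
The minimum is 19.
One shortest path: Base → N4 → N2 → N3 → N1.

Minimum one-way distance = 19 km.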